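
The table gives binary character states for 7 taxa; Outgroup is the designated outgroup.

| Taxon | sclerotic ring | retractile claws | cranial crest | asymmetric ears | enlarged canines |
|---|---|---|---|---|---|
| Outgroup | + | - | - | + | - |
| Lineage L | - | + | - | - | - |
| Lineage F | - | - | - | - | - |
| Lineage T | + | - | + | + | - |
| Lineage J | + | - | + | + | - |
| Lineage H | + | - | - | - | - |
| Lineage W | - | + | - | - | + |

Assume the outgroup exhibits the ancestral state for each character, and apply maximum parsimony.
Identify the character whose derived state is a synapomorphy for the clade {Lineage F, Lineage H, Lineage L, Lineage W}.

asymmetric ears

Character polarity is set by the outgroup: the derived state is whichever differs from the outgroup's state, so for sclerotic ring, asymmetric ears the derived state is '-', and for the remaining characters it is '+'.
sclerotic ring (derived state '-') is shared by Lineage F, Lineage L, and Lineage W — a synapomorphy uniting that clade.
retractile claws (derived state '+') is shared by Lineage L and Lineage W — a synapomorphy uniting that clade.
cranial crest (derived state '+') is shared by Lineage J and Lineage T — a synapomorphy uniting that clade.
asymmetric ears: derived state '-' in Lineage F, Lineage H, Lineage L, and Lineage W only — synapomorphy for {Lineage F, Lineage H, Lineage L, Lineage W}.
enlarged canines (derived state '+') is unique to Lineage W (autapomorphy; uninformative for grouping).
Most parsimonious ingroup topology: ((((Lineage L,Lineage W),Lineage F),Lineage H),(Lineage T,Lineage J)).
The clade {Lineage F, Lineage H, Lineage L, Lineage W} is supported by asymmetric ears: its derived state '-' occurs in exactly those taxa and in no other taxon (including the outgroup).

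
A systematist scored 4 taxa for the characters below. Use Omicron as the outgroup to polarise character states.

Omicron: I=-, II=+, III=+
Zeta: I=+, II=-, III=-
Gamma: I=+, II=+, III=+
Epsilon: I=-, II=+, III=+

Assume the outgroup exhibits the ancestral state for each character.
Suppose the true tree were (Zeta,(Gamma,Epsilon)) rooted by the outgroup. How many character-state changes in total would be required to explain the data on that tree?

4

Map each character onto (Zeta,(Gamma,Epsilon)) (rooted by Omicron) and count the minimum state changes it requires (Fitch parsimony):
I: 2; II: 1; III: 1.
Total tree length = 4.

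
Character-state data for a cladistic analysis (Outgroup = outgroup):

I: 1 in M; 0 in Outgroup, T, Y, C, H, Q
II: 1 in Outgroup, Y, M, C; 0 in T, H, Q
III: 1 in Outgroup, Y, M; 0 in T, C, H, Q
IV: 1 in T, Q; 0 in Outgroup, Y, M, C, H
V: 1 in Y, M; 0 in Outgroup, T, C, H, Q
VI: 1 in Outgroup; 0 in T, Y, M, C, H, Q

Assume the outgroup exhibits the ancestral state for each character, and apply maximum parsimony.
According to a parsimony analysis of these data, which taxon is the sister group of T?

Character polarity is set by the outgroup: the derived state is whichever differs from the outgroup's state, so for II, III, VI the derived state is '0', and for the remaining characters it is '1'.
I: derived state '1' in M only — an autapomorphy, so it tells us nothing about relationships among taxa.
II: derived state '0' in H, Q, and T only — synapomorphy for {H, Q, T}.
III: derived state '0' in C, H, Q, and T only — synapomorphy for {C, H, Q, T}.
IV: derived state '1' in Q and T only — synapomorphy for {Q, T}.
Only M and Y show the derived state '1' for V, supporting them as a clade.
VI (derived state '0') is shared by all ingroup taxa — unites the whole ingroup.
Most parsimonious ingroup topology: ((((T,Q),H),C),(Y,M)).
T and Q form a cherry on this tree, so they are sister taxa.

Q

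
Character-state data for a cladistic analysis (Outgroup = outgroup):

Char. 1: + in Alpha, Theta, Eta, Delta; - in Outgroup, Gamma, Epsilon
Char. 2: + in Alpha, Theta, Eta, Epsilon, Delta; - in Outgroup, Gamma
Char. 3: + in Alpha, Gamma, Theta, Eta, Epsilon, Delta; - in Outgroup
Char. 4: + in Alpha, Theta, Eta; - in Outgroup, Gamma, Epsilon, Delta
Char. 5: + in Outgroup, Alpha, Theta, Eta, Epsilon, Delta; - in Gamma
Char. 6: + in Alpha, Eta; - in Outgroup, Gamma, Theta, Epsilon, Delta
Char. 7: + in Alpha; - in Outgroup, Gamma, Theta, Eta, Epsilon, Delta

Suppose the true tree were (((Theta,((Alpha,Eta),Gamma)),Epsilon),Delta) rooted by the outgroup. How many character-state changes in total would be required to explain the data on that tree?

Map each character onto (((Theta,((Alpha,Eta),Gamma)),Epsilon),Delta) (rooted by Outgroup) and count the minimum state changes it requires (Fitch parsimony):
Char. 1: 3; Char. 2: 2; Char. 3: 1; Char. 4: 2; Char. 5: 1; Char. 6: 1; Char. 7: 1.
Total tree length = 11.

11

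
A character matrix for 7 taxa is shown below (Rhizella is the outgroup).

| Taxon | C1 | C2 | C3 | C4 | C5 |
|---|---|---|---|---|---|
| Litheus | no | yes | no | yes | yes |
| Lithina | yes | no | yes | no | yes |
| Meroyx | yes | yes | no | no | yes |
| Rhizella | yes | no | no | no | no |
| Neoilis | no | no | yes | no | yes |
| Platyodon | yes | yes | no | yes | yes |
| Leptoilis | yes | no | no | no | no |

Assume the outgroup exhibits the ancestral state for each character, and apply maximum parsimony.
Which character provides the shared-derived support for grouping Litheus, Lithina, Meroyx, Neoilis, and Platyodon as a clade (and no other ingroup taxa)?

C5

Character polarity is set by the outgroup: the derived state is whichever differs from the outgroup's state, so for C1 the derived state is 'no', and for the remaining characters it is 'yes'.
C1 (state 'no') occurs in Litheus and Neoilis but conflicts with the nesting implied by the other characters — most parsimoniously interpreted as homoplasy.
Only Litheus, Meroyx, and Platyodon show the derived state 'yes' for C2, supporting them as a clade.
C3 (derived state 'yes') is shared by Lithina and Neoilis — a synapomorphy uniting that clade.
C4 (derived state 'yes') is shared by Litheus and Platyodon — a synapomorphy uniting that clade.
C5: derived state 'yes' in Litheus, Lithina, Meroyx, Neoilis, and Platyodon only — synapomorphy for {Litheus, Lithina, Meroyx, Neoilis, Platyodon}.
Most parsimonious ingroup topology: ((((Litheus,Platyodon),Meroyx),(Neoilis,Lithina)),Leptoilis).
The clade {Litheus, Lithina, Meroyx, Neoilis, Platyodon} is supported by C5: its derived state 'yes' occurs in exactly those taxa and in no other taxon (including the outgroup).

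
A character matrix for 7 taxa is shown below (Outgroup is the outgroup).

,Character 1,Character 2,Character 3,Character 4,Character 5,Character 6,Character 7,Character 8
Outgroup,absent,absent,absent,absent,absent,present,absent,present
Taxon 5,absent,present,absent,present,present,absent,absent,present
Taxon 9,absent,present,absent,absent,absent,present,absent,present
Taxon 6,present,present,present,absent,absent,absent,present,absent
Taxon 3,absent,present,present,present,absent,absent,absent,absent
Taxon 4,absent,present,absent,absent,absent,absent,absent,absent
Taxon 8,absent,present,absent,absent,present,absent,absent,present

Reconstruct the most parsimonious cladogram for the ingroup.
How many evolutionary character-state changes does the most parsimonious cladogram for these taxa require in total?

Character polarity is set by the outgroup: the derived state is whichever differs from the outgroup's state, so for Character 6, Character 8 the derived state is 'absent', and for the remaining characters it is 'present'.
Character 1: derived state 'present' in Taxon 6 only — an autapomorphy, so it tells us nothing about relationships among taxa.
All ingroup taxa share the derived state 'present' for Character 2; it defines the ingroup but does not resolve relationships within it.
Character 3 (derived state 'present') is shared by Taxon 3 and Taxon 6 — a synapomorphy uniting that clade.
Character 4 groups Taxon 3 and Taxon 5, which is incompatible with the clades supported by the remaining characters; treating it as convergent (homoplasy) costs fewer steps than any alternative tree.
Only Taxon 5 and Taxon 8 show the derived state 'present' for Character 5, supporting them as a clade.
Character 6: derived state 'absent' in Taxon 3, Taxon 4, Taxon 5, Taxon 6, and Taxon 8 only — synapomorphy for {Taxon 3, Taxon 4, Taxon 5, Taxon 6, Taxon 8}.
Character 7: derived state 'present' in Taxon 6 only — an autapomorphy, so it tells us nothing about relationships among taxa.
Character 8 (derived state 'absent') is shared by Taxon 3, Taxon 4, and Taxon 6 — a synapomorphy uniting that clade.
Most parsimonious ingroup topology: (((Taxon 5,Taxon 8),((Taxon 6,Taxon 3),Taxon 4)),Taxon 9).
Changes per character on this tree: Character 1: 1; Character 2: 1; Character 3: 1; Character 4: 2; Character 5: 1; Character 6: 1; Character 7: 1; Character 8: 1.
Total = 9.

9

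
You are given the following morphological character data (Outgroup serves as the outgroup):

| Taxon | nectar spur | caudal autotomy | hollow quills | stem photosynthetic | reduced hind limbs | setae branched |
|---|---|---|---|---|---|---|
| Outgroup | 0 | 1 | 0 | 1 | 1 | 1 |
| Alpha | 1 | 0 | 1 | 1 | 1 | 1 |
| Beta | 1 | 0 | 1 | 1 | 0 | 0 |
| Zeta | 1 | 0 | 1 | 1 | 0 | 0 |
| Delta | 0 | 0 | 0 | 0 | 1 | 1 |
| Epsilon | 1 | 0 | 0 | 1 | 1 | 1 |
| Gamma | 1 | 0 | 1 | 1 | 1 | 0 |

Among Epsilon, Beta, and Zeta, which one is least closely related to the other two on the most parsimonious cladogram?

Character polarity is set by the outgroup: the derived state is whichever differs from the outgroup's state, so for caudal autotomy, stem photosynthetic, reduced hind limbs, setae branched the derived state is '0', and for the remaining characters it is '1'.
Only Alpha, Beta, Epsilon, Gamma, and Zeta show the derived state '1' for nectar spur, supporting them as a clade.
All ingroup taxa share the derived state '0' for caudal autotomy; it defines the ingroup but does not resolve relationships within it.
Only Alpha, Beta, Gamma, and Zeta show the derived state '1' for hollow quills, supporting them as a clade.
stem photosynthetic: derived state '0' in Delta only — an autapomorphy, so it tells us nothing about relationships among taxa.
reduced hind limbs (derived state '0') is shared by Beta and Zeta — a synapomorphy uniting that clade.
setae branched (derived state '0') is shared by Beta, Gamma, and Zeta — a synapomorphy uniting that clade.
Most parsimonious ingroup topology: (((Alpha,((Beta,Zeta),Gamma)),Epsilon),Delta).
Beta and Zeta share a more recent common ancestor with each other than either does with Epsilon, so Epsilon is the least closely related of the three.

Epsilon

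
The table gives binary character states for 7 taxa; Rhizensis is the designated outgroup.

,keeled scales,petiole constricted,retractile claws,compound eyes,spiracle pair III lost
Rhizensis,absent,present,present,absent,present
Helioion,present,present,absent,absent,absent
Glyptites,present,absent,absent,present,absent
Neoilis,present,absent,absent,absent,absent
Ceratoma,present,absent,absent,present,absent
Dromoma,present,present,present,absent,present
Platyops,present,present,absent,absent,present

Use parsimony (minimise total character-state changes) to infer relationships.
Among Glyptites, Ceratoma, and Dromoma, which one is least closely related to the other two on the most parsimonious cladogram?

Dromoma

Character polarity is set by the outgroup: the derived state is whichever differs from the outgroup's state, so for petiole constricted, retractile claws, spiracle pair III lost the derived state is 'absent', and for the remaining characters it is 'present'.
keeled scales (derived state 'present') is shared by all ingroup taxa — unites the whole ingroup.
petiole constricted (derived state 'absent') is shared by Ceratoma, Glyptites, and Neoilis — a synapomorphy uniting that clade.
Only Ceratoma, Glyptites, Helioion, Neoilis, and Platyops show the derived state 'absent' for retractile claws, supporting them as a clade.
compound eyes: derived state 'present' in Ceratoma and Glyptites only — synapomorphy for {Ceratoma, Glyptites}.
Only Ceratoma, Glyptites, Helioion, and Neoilis show the derived state 'absent' for spiracle pair III lost, supporting them as a clade.
Most parsimonious ingroup topology: (((Helioion,((Glyptites,Ceratoma),Neoilis)),Platyops),Dromoma).
Glyptites and Ceratoma share a more recent common ancestor with each other than either does with Dromoma, so Dromoma is the least closely related of the three.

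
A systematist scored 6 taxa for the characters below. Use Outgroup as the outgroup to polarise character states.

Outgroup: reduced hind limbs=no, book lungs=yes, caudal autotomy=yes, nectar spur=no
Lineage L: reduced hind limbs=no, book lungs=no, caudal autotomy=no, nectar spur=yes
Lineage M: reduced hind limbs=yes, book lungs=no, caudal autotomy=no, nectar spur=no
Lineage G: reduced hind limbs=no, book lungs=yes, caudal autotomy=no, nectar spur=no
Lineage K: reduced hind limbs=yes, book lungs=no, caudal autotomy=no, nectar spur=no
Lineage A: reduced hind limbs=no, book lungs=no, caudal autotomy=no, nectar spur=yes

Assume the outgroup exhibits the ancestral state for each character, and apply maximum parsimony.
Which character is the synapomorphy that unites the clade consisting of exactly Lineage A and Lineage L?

nectar spur

Character polarity is set by the outgroup: the derived state is whichever differs from the outgroup's state, so for book lungs, caudal autotomy the derived state is 'no', and for the remaining characters it is 'yes'.
Only Lineage K and Lineage M show the derived state 'yes' for reduced hind limbs, supporting them as a clade.
book lungs (derived state 'no') is shared by Lineage A, Lineage K, Lineage L, and Lineage M — a synapomorphy uniting that clade.
caudal autotomy (derived state 'no') is shared by all ingroup taxa — unites the whole ingroup.
Only Lineage A and Lineage L show the derived state 'yes' for nectar spur, supporting them as a clade.
Most parsimonious ingroup topology: (((Lineage L,Lineage A),(Lineage M,Lineage K)),Lineage G).
The clade {Lineage A, Lineage L} is supported by nectar spur: its derived state 'yes' occurs in exactly those taxa and in no other taxon (including the outgroup).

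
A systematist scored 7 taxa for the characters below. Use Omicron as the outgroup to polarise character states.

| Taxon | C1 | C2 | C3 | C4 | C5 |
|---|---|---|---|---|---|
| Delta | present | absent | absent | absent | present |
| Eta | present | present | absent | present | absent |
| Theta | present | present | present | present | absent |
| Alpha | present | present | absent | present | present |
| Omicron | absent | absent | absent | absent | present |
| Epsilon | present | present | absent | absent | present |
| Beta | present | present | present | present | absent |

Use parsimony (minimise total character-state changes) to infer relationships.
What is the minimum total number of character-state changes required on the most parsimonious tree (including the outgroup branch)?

5

Character polarity is set by the outgroup: the derived state is whichever differs from the outgroup's state, so for C5 the derived state is 'absent', and for the remaining characters it is 'present'.
C1 (derived state 'present') is shared by all ingroup taxa — unites the whole ingroup.
C2: derived state 'present' in Alpha, Beta, Epsilon, Eta, and Theta only — synapomorphy for {Alpha, Beta, Epsilon, Eta, Theta}.
C3: derived state 'present' in Beta and Theta only — synapomorphy for {Beta, Theta}.
Only Alpha, Beta, Eta, and Theta show the derived state 'present' for C4, supporting them as a clade.
C5: derived state 'absent' in Beta, Eta, and Theta only — synapomorphy for {Beta, Eta, Theta}.
Most parsimonious ingroup topology: (Delta,((((Theta,Beta),Eta),Alpha),Epsilon)).
Changes per character on this tree: C1: 1; C2: 1; C3: 1; C4: 1; C5: 1.
Total = 5.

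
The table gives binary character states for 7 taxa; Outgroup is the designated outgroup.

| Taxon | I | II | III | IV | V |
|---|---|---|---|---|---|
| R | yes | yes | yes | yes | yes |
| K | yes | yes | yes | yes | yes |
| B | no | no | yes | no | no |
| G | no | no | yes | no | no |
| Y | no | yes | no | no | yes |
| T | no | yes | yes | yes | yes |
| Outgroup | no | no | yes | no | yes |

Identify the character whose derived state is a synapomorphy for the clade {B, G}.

V

Character polarity is set by the outgroup: the derived state is whichever differs from the outgroup's state, so for III, V the derived state is 'no', and for the remaining characters it is 'yes'.
I: derived state 'yes' in K and R only — synapomorphy for {K, R}.
II (derived state 'yes') is shared by K, R, T, and Y — a synapomorphy uniting that clade.
III (derived state 'no') is unique to Y (autapomorphy; uninformative for grouping).
IV: derived state 'yes' in K, R, and T only — synapomorphy for {K, R, T}.
Only B and G show the derived state 'no' for V, supporting them as a clade.
Most parsimonious ingroup topology: ((((R,K),T),Y),(B,G)).
The clade {B, G} is supported by V: its derived state 'no' occurs in exactly those taxa and in no other taxon (including the outgroup).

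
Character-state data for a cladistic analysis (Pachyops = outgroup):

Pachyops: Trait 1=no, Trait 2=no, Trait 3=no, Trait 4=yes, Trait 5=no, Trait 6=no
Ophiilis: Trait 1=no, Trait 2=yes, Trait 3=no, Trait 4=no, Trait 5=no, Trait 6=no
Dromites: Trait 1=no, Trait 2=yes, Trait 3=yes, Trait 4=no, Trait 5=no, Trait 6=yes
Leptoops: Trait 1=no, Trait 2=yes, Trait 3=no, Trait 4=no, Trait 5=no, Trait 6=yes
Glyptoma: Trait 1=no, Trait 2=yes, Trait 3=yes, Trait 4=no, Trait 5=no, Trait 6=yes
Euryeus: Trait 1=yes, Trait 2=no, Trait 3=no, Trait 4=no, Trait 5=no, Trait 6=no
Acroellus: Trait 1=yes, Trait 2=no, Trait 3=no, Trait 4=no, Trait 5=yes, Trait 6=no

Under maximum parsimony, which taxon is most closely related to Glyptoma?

Dromites

Character polarity is set by the outgroup: the derived state is whichever differs from the outgroup's state, so for Trait 4 the derived state is 'no', and for the remaining characters it is 'yes'.
Trait 1: derived state 'yes' in Acroellus and Euryeus only — synapomorphy for {Acroellus, Euryeus}.
Trait 2 (derived state 'yes') is shared by Dromites, Glyptoma, Leptoops, and Ophiilis — a synapomorphy uniting that clade.
Trait 3: derived state 'yes' in Dromites and Glyptoma only — synapomorphy for {Dromites, Glyptoma}.
All ingroup taxa share the derived state 'no' for Trait 4; it defines the ingroup but does not resolve relationships within it.
Trait 5 (derived state 'yes') is unique to Acroellus (autapomorphy; uninformative for grouping).
Only Dromites, Glyptoma, and Leptoops show the derived state 'yes' for Trait 6, supporting them as a clade.
Most parsimonious ingroup topology: ((Ophiilis,((Dromites,Glyptoma),Leptoops)),(Euryeus,Acroellus)).
Glyptoma and Dromites form a cherry on this tree, so they are sister taxa.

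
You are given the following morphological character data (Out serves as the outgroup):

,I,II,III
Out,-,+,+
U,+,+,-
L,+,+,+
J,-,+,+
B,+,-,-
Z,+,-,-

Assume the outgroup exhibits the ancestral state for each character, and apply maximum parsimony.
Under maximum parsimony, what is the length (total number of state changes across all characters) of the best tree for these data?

Character polarity is set by the outgroup: the derived state is whichever differs from the outgroup's state, so for II, III the derived state is '-', and for the remaining characters it is '+'.
Only B, L, U, and Z show the derived state '+' for I, supporting them as a clade.
II (derived state '-') is shared by B and Z — a synapomorphy uniting that clade.
Only B, U, and Z show the derived state '-' for III, supporting them as a clade.
Most parsimonious ingroup topology: (((U,(B,Z)),L),J).
Changes per character on this tree: I: 1; II: 1; III: 1.
Total = 3.

3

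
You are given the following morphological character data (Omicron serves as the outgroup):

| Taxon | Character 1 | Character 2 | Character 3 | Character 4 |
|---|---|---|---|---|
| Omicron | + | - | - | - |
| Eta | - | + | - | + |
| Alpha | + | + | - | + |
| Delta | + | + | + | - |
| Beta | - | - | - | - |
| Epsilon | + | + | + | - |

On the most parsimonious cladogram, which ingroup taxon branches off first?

Beta

Character polarity is set by the outgroup: the derived state is whichever differs from the outgroup's state, so for Character 1 the derived state is '-', and for the remaining characters it is '+'.
Character 1 (state '-') occurs in Beta and Eta but conflicts with the nesting implied by the other characters — most parsimoniously interpreted as homoplasy.
Character 2 (derived state '+') is shared by Alpha, Delta, Epsilon, and Eta — a synapomorphy uniting that clade.
Only Delta and Epsilon show the derived state '+' for Character 3, supporting them as a clade.
Character 4: derived state '+' in Alpha and Eta only — synapomorphy for {Alpha, Eta}.
Most parsimonious ingroup topology: (((Eta,Alpha),(Delta,Epsilon)),Beta).
Beta is sister to the clade containing all other ingroup taxa, so it is the earliest-diverging (most basal) ingroup lineage.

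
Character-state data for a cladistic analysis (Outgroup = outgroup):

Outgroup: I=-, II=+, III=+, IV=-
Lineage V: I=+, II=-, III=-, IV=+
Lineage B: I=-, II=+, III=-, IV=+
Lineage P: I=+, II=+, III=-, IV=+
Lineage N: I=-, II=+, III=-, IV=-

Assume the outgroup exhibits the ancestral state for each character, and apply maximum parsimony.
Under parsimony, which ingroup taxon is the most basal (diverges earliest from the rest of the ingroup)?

Character polarity is set by the outgroup: the derived state is whichever differs from the outgroup's state, so for II, III the derived state is '-', and for the remaining characters it is '+'.
I (derived state '+') is shared by Lineage P and Lineage V — a synapomorphy uniting that clade.
II: derived state '-' in Lineage V only — an autapomorphy, so it tells us nothing about relationships among taxa.
All ingroup taxa share the derived state '-' for III; it defines the ingroup but does not resolve relationships within it.
IV: derived state '+' in Lineage B, Lineage P, and Lineage V only — synapomorphy for {Lineage B, Lineage P, Lineage V}.
Most parsimonious ingroup topology: (((Lineage V,Lineage P),Lineage B),Lineage N).
Lineage N is sister to the clade containing all other ingroup taxa, so it is the earliest-diverging (most basal) ingroup lineage.

Lineage N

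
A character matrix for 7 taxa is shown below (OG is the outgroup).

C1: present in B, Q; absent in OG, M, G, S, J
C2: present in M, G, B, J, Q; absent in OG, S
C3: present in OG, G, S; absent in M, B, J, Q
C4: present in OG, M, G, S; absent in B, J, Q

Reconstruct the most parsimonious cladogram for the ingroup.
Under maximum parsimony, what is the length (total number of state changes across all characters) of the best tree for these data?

4

Character polarity is set by the outgroup: the derived state is whichever differs from the outgroup's state, so for C3, C4 the derived state is 'absent', and for the remaining characters it is 'present'.
Only B and Q show the derived state 'present' for C1, supporting them as a clade.
C2: derived state 'present' in B, G, J, M, and Q only — synapomorphy for {B, G, J, M, Q}.
C3: derived state 'absent' in B, J, M, and Q only — synapomorphy for {B, J, M, Q}.
C4 (derived state 'absent') is shared by B, J, and Q — a synapomorphy uniting that clade.
Most parsimonious ingroup topology: (((M,((B,Q),J)),G),S).
Changes per character on this tree: C1: 1; C2: 1; C3: 1; C4: 1.
Total = 4.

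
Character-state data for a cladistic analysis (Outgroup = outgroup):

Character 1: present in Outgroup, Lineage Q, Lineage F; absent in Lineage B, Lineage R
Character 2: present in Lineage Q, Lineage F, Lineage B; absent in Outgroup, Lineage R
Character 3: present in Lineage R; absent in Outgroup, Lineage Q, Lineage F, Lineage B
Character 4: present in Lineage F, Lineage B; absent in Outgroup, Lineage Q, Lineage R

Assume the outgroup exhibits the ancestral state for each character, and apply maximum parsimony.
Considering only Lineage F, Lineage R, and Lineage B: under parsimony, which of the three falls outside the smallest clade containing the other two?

Character polarity is set by the outgroup: the derived state is whichever differs from the outgroup's state, so for Character 1 the derived state is 'absent', and for the remaining characters it is 'present'.
Character 1 groups Lineage B and Lineage R, which is incompatible with the clades supported by the remaining characters; treating it as convergent (homoplasy) costs fewer steps than any alternative tree.
Character 2: derived state 'present' in Lineage B, Lineage F, and Lineage Q only — synapomorphy for {Lineage B, Lineage F, Lineage Q}.
Character 3 (derived state 'present') is unique to Lineage R (autapomorphy; uninformative for grouping).
Only Lineage B and Lineage F show the derived state 'present' for Character 4, supporting them as a clade.
Most parsimonious ingroup topology: ((Lineage Q,(Lineage F,Lineage B)),Lineage R).
Lineage F and Lineage B share a more recent common ancestor with each other than either does with Lineage R, so Lineage R is the least closely related of the three.

Lineage R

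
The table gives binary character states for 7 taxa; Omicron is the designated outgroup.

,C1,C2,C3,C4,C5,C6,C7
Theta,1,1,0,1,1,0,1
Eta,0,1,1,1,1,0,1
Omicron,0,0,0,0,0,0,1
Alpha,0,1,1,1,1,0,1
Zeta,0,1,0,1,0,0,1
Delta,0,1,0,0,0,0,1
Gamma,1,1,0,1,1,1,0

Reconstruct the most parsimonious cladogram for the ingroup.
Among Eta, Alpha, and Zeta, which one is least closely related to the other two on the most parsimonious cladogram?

Character polarity is set by the outgroup: the derived state is whichever differs from the outgroup's state, so for C7 the derived state is '0', and for the remaining characters it is '1'.
Only Gamma and Theta show the derived state '1' for C1, supporting them as a clade.
All ingroup taxa share the derived state '1' for C2; it defines the ingroup but does not resolve relationships within it.
Only Alpha and Eta show the derived state '1' for C3, supporting them as a clade.
Only Alpha, Eta, Gamma, Theta, and Zeta show the derived state '1' for C4, supporting them as a clade.
Only Alpha, Eta, Gamma, and Theta show the derived state '1' for C5, supporting them as a clade.
C6 (derived state '1') is unique to Gamma (autapomorphy; uninformative for grouping).
C7 (derived state '0') is unique to Gamma (autapomorphy; uninformative for grouping).
Most parsimonious ingroup topology: ((Zeta,((Eta,Alpha),(Theta,Gamma))),Delta).
Alpha and Eta share a more recent common ancestor with each other than either does with Zeta, so Zeta is the least closely related of the three.

Zeta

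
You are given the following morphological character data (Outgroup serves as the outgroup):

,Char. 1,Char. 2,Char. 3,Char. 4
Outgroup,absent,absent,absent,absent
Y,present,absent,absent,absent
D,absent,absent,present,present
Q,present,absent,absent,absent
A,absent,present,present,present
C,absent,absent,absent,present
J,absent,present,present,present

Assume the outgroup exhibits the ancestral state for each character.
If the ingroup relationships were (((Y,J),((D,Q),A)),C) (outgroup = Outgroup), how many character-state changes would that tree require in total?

Map each character onto (((Y,J),((D,Q),A)),C) (rooted by Outgroup) and count the minimum state changes it requires (Fitch parsimony):
Char. 1: 2; Char. 2: 2; Char. 3: 3; Char. 4: 3.
Total tree length = 10.

10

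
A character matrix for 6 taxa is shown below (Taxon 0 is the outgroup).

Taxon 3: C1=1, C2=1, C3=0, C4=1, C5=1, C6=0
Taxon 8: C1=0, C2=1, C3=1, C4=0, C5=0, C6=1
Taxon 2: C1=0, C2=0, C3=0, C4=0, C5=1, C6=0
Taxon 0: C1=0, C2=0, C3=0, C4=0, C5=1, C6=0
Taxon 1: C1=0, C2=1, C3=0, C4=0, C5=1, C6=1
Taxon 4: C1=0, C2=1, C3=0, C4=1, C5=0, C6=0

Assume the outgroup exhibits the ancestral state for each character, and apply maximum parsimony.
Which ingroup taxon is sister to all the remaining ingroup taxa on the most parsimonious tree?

Character polarity is set by the outgroup: the derived state is whichever differs from the outgroup's state, so for C5 the derived state is '0', and for the remaining characters it is '1'.
C1 (derived state '1') is unique to Taxon 3 (autapomorphy; uninformative for grouping).
Only Taxon 1, Taxon 3, Taxon 4, and Taxon 8 show the derived state '1' for C2, supporting them as a clade.
C3 (derived state '1') is unique to Taxon 8 (autapomorphy; uninformative for grouping).
C4 (derived state '1') is shared by Taxon 3 and Taxon 4 — a synapomorphy uniting that clade.
C5 (state '0') occurs in Taxon 4 and Taxon 8 but conflicts with the nesting implied by the other characters — most parsimoniously interpreted as homoplasy.
Only Taxon 1 and Taxon 8 show the derived state '1' for C6, supporting them as a clade.
Most parsimonious ingroup topology: (((Taxon 1,Taxon 8),(Taxon 3,Taxon 4)),Taxon 2).
Taxon 2 is sister to the clade containing all other ingroup taxa, so it is the earliest-diverging (most basal) ingroup lineage.

Taxon 2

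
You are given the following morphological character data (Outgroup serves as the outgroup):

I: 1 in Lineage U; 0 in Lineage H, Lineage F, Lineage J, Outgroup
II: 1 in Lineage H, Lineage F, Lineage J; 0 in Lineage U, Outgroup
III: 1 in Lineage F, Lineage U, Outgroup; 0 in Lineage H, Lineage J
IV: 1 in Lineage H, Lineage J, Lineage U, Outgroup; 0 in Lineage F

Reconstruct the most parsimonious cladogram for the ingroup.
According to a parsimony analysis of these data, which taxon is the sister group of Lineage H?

Lineage J

Character polarity is set by the outgroup: the derived state is whichever differs from the outgroup's state, so for III, IV the derived state is '0', and for the remaining characters it is '1'.
I (derived state '1') is unique to Lineage U (autapomorphy; uninformative for grouping).
Only Lineage F, Lineage H, and Lineage J show the derived state '1' for II, supporting them as a clade.
Only Lineage H and Lineage J show the derived state '0' for III, supporting them as a clade.
IV (derived state '0') is unique to Lineage F (autapomorphy; uninformative for grouping).
Most parsimonious ingroup topology: (((Lineage H,Lineage J),Lineage F),Lineage U).
Lineage H and Lineage J form a cherry on this tree, so they are sister taxa.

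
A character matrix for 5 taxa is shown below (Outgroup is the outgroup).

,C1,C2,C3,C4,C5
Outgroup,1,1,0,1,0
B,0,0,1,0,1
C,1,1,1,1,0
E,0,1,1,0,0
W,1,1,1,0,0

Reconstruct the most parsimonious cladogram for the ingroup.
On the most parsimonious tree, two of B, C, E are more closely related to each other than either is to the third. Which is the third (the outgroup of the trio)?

C

Character polarity is set by the outgroup: the derived state is whichever differs from the outgroup's state, so for C1, C2, C4 the derived state is '0', and for the remaining characters it is '1'.
Only B and E show the derived state '0' for C1, supporting them as a clade.
C2 (derived state '0') is unique to B (autapomorphy; uninformative for grouping).
C3 (derived state '1') is shared by all ingroup taxa — unites the whole ingroup.
C4: derived state '0' in B, E, and W only — synapomorphy for {B, E, W}.
C5: derived state '1' in B only — an autapomorphy, so it tells us nothing about relationships among taxa.
Most parsimonious ingroup topology: ((W,(E,B)),C).
E and B share a more recent common ancestor with each other than either does with C, so C is the least closely related of the three.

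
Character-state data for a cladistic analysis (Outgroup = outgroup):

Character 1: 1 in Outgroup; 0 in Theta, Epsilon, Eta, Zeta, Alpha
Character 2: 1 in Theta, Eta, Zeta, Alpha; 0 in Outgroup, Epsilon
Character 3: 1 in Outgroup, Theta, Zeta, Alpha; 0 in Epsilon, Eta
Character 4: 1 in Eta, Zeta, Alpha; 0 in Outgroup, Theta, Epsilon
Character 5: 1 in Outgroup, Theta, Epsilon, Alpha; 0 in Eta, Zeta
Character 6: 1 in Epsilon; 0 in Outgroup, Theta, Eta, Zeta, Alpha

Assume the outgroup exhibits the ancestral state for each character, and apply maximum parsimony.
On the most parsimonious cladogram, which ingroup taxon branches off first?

Epsilon

Character polarity is set by the outgroup: the derived state is whichever differs from the outgroup's state, so for Character 1, Character 3, Character 5 the derived state is '0', and for the remaining characters it is '1'.
Character 1 (derived state '0') is shared by all ingroup taxa — unites the whole ingroup.
Only Alpha, Eta, Theta, and Zeta show the derived state '1' for Character 2, supporting them as a clade.
Character 3 groups Epsilon and Eta, which is incompatible with the clades supported by the remaining characters; treating it as convergent (homoplasy) costs fewer steps than any alternative tree.
Character 4: derived state '1' in Alpha, Eta, and Zeta only — synapomorphy for {Alpha, Eta, Zeta}.
Character 5 (derived state '0') is shared by Eta and Zeta — a synapomorphy uniting that clade.
Character 6: derived state '1' in Epsilon only — an autapomorphy, so it tells us nothing about relationships among taxa.
Most parsimonious ingroup topology: ((Theta,((Eta,Zeta),Alpha)),Epsilon).
Epsilon is sister to the clade containing all other ingroup taxa, so it is the earliest-diverging (most basal) ingroup lineage.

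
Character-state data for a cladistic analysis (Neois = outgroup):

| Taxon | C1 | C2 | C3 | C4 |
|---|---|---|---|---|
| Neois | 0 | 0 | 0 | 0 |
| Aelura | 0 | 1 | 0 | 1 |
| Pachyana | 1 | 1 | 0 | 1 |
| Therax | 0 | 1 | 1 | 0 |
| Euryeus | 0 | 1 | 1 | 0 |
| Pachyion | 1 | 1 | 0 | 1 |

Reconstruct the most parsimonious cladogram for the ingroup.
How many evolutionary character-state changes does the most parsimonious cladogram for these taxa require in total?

The outgroup has state '0' for every character, so '1' is the derived state throughout.
C1: derived state '1' in Pachyana and Pachyion only — synapomorphy for {Pachyana, Pachyion}.
C2 (derived state '1') is shared by all ingroup taxa — unites the whole ingroup.
C3: derived state '1' in Euryeus and Therax only — synapomorphy for {Euryeus, Therax}.
Only Aelura, Pachyana, and Pachyion show the derived state '1' for C4, supporting them as a clade.
Most parsimonious ingroup topology: ((Aelura,(Pachyana,Pachyion)),(Therax,Euryeus)).
Changes per character on this tree: C1: 1; C2: 1; C3: 1; C4: 1.
Total = 4.

4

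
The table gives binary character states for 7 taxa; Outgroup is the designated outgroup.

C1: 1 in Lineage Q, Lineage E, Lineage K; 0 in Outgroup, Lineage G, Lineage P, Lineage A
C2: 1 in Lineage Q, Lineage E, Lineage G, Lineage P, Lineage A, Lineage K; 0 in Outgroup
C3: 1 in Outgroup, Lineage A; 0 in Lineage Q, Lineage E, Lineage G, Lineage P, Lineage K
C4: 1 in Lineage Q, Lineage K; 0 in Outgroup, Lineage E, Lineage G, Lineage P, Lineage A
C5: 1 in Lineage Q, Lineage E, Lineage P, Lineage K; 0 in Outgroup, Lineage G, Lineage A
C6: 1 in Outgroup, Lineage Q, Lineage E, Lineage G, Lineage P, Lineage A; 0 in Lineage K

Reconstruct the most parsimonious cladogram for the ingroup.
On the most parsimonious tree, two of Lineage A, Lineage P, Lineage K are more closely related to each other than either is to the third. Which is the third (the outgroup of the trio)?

Lineage A

Character polarity is set by the outgroup: the derived state is whichever differs from the outgroup's state, so for C3, C6 the derived state is '0', and for the remaining characters it is '1'.
Only Lineage E, Lineage K, and Lineage Q show the derived state '1' for C1, supporting them as a clade.
All ingroup taxa share the derived state '1' for C2; it defines the ingroup but does not resolve relationships within it.
C3: derived state '0' in Lineage E, Lineage G, Lineage K, Lineage P, and Lineage Q only — synapomorphy for {Lineage E, Lineage G, Lineage K, Lineage P, Lineage Q}.
Only Lineage K and Lineage Q show the derived state '1' for C4, supporting them as a clade.
C5: derived state '1' in Lineage E, Lineage K, Lineage P, and Lineage Q only — synapomorphy for {Lineage E, Lineage K, Lineage P, Lineage Q}.
C6 (derived state '0') is unique to Lineage K (autapomorphy; uninformative for grouping).
Most parsimonious ingroup topology: (((((Lineage Q,Lineage K),Lineage E),Lineage P),Lineage G),Lineage A).
Lineage K and Lineage P share a more recent common ancestor with each other than either does with Lineage A, so Lineage A is the least closely related of the three.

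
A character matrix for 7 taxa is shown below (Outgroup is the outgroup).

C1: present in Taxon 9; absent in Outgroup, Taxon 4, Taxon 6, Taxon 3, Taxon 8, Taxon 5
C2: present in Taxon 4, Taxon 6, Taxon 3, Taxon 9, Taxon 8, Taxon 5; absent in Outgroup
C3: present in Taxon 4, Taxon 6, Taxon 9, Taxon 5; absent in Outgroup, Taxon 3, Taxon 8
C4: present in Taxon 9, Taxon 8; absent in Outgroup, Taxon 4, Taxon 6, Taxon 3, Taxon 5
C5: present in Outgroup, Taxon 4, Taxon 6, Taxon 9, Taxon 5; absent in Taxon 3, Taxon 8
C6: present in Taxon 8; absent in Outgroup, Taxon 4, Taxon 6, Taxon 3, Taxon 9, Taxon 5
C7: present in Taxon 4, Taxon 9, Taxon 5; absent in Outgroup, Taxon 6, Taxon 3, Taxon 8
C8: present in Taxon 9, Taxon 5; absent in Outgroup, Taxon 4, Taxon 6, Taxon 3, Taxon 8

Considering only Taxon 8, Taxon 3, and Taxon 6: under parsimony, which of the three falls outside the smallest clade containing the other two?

Character polarity is set by the outgroup: the derived state is whichever differs from the outgroup's state, so for C5 the derived state is 'absent', and for the remaining characters it is 'present'.
C1: derived state 'present' in Taxon 9 only — an autapomorphy, so it tells us nothing about relationships among taxa.
C2 (derived state 'present') is shared by all ingroup taxa — unites the whole ingroup.
C3 (derived state 'present') is shared by Taxon 4, Taxon 5, Taxon 6, and Taxon 9 — a synapomorphy uniting that clade.
C4 groups Taxon 8 and Taxon 9, which is incompatible with the clades supported by the remaining characters; treating it as convergent (homoplasy) costs fewer steps than any alternative tree.
C5: derived state 'absent' in Taxon 3 and Taxon 8 only — synapomorphy for {Taxon 3, Taxon 8}.
C6 (derived state 'present') is unique to Taxon 8 (autapomorphy; uninformative for grouping).
Only Taxon 4, Taxon 5, and Taxon 9 show the derived state 'present' for C7, supporting them as a clade.
C8: derived state 'present' in Taxon 5 and Taxon 9 only — synapomorphy for {Taxon 5, Taxon 9}.
Most parsimonious ingroup topology: (((Taxon 4,(Taxon 9,Taxon 5)),Taxon 6),(Taxon 3,Taxon 8)).
Taxon 8 and Taxon 3 share a more recent common ancestor with each other than either does with Taxon 6, so Taxon 6 is the least closely related of the three.

Taxon 6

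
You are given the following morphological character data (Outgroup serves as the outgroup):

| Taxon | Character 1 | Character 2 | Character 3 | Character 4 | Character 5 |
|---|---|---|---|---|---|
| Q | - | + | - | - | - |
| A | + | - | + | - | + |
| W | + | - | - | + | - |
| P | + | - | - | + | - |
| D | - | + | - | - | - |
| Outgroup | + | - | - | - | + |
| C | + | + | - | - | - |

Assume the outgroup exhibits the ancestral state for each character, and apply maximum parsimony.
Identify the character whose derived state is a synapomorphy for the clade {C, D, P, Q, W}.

Character 5

Character polarity is set by the outgroup: the derived state is whichever differs from the outgroup's state, so for Character 1, Character 5 the derived state is '-', and for the remaining characters it is '+'.
Only D and Q show the derived state '-' for Character 1, supporting them as a clade.
Character 2: derived state '+' in C, D, and Q only — synapomorphy for {C, D, Q}.
Character 3: derived state '+' in A only — an autapomorphy, so it tells us nothing about relationships among taxa.
Only P and W show the derived state '+' for Character 4, supporting them as a clade.
Only C, D, P, Q, and W show the derived state '-' for Character 5, supporting them as a clade.
Most parsimonious ingroup topology: ((((D,Q),C),(P,W)),A).
The clade {C, D, P, Q, W} is supported by Character 5: its derived state '-' occurs in exactly those taxa and in no other taxon (including the outgroup).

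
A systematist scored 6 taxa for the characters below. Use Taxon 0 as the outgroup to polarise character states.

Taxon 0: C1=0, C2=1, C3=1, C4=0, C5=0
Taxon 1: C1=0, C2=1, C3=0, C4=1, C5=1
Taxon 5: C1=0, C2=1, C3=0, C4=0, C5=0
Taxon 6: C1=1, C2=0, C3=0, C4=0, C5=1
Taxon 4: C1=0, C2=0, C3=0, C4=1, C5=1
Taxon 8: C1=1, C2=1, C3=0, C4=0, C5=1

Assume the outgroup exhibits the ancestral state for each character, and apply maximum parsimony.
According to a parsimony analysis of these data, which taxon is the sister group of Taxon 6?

Character polarity is set by the outgroup: the derived state is whichever differs from the outgroup's state, so for C2, C3 the derived state is '0', and for the remaining characters it is '1'.
Only Taxon 6 and Taxon 8 show the derived state '1' for C1, supporting them as a clade.
C2 (state '0') occurs in Taxon 4 and Taxon 6 but conflicts with the nesting implied by the other characters — most parsimoniously interpreted as homoplasy.
C3 (derived state '0') is shared by all ingroup taxa — unites the whole ingroup.
Only Taxon 1 and Taxon 4 show the derived state '1' for C4, supporting them as a clade.
C5: derived state '1' in Taxon 1, Taxon 4, Taxon 6, and Taxon 8 only — synapomorphy for {Taxon 1, Taxon 4, Taxon 6, Taxon 8}.
Most parsimonious ingroup topology: (((Taxon 1,Taxon 4),(Taxon 6,Taxon 8)),Taxon 5).
Taxon 6 and Taxon 8 form a cherry on this tree, so they are sister taxa.

Taxon 8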